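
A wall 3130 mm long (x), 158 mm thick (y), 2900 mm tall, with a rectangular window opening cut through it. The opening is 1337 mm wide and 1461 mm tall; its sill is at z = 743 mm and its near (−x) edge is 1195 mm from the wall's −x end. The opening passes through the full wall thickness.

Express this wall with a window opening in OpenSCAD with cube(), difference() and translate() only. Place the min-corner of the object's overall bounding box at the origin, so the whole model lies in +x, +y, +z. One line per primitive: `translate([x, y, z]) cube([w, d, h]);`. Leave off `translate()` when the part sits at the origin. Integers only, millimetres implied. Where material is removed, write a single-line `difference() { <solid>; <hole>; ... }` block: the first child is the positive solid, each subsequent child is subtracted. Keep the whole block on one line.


difference() { cube([3130, 158, 2900]); translate([1195, 0, 743]) cube([1337, 158, 1461]); }


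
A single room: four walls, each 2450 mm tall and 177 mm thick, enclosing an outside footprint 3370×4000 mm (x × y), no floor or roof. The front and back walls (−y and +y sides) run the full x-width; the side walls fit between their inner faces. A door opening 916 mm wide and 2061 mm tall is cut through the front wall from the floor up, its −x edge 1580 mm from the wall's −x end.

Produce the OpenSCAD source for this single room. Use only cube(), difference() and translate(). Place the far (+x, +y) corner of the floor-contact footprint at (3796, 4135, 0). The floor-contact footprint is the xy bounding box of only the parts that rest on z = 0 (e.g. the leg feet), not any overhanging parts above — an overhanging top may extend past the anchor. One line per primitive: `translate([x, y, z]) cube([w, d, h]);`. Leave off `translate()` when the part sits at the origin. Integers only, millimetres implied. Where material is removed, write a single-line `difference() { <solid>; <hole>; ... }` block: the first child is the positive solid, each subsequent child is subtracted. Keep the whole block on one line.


difference() { translate([426, 135, 0]) cube([3370, 177, 2450]); translate([2006, 135, 0]) cube([916, 177, 2061]); }
translate([426, 3958, 0]) cube([3370, 177, 2450]);
translate([426, 312, 0]) cube([177, 3646, 2450]);
translate([3619, 312, 0]) cube([177, 3646, 2450]);


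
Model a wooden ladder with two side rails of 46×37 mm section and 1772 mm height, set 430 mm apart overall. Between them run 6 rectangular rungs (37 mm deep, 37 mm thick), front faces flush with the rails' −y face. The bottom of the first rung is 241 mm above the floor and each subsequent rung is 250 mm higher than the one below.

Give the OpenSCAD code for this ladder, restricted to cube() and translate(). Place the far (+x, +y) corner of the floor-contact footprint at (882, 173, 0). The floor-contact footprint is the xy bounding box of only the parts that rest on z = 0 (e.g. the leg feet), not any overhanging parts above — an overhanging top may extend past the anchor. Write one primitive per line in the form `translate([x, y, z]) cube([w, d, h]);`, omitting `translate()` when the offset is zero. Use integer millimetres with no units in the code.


// rung span = 430 - 2*46 = 338
// rung[k] z = 241 + k*250
translate([452, 136, 0]) cube([46, 37, 1772]);
translate([836, 136, 0]) cube([46, 37, 1772]);
translate([498, 136, 241]) cube([338, 37, 37]);
translate([498, 136, 491]) cube([338, 37, 37]);
translate([498, 136, 741]) cube([338, 37, 37]);
translate([498, 136, 991]) cube([338, 37, 37]);
translate([498, 136, 1241]) cube([338, 37, 37]);
translate([498, 136, 1491]) cube([338, 37, 37]);


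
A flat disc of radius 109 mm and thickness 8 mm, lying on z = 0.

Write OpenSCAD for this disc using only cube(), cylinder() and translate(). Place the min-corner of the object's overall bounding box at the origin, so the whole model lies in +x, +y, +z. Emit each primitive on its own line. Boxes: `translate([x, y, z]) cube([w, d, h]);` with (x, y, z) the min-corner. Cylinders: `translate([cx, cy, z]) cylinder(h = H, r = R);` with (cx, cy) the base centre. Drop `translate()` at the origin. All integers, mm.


translate([109, 109, 0]) cylinder(h = 8, r = 109);


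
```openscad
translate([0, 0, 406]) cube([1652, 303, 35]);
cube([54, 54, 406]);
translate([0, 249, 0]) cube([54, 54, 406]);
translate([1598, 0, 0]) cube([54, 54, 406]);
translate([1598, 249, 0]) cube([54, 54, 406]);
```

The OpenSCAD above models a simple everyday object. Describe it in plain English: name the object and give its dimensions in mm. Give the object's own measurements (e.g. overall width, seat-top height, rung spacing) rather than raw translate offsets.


A long wooden bench with a 1652 mm (x) × 303 mm (y) seat, 35 mm thick, its top surface 441 mm above the floor. Four 54 mm square legs at the seat corners, flush with the edges, run from z = 0 to the seat underside.


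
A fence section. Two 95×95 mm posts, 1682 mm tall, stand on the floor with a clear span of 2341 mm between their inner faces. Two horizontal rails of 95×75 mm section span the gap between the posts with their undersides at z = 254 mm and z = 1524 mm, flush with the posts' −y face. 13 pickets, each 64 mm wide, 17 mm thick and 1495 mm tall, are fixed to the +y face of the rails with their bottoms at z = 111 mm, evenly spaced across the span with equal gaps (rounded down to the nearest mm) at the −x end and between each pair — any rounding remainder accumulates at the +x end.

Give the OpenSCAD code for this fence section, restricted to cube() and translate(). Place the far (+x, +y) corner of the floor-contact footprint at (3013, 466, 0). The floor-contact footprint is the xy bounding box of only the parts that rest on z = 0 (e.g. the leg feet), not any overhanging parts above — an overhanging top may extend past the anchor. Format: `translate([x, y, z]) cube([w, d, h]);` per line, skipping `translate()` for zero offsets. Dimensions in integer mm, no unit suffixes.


translate([482, 371, 0]) cube([95, 95, 1682]);
translate([2918, 371, 0]) cube([95, 95, 1682]);
translate([577, 371, 254]) cube([2341, 95, 75]);
translate([577, 371, 1524]) cube([2341, 95, 75]);
translate([684, 466, 111]) cube([64, 17, 1495]);
translate([855, 466, 111]) cube([64, 17, 1495]);
translate([1026, 466, 111]) cube([64, 17, 1495]);
translate([1197, 466, 111]) cube([64, 17, 1495]);
translate([1368, 466, 111]) cube([64, 17, 1495]);
translate([1539, 466, 111]) cube([64, 17, 1495]);
translate([1710, 466, 111]) cube([64, 17, 1495]);
translate([1881, 466, 111]) cube([64, 17, 1495]);
translate([2052, 466, 111]) cube([64, 17, 1495]);
translate([2223, 466, 111]) cube([64, 17, 1495]);
translate([2394, 466, 111]) cube([64, 17, 1495]);
translate([2565, 466, 111]) cube([64, 17, 1495]);
translate([2736, 466, 111]) cube([64, 17, 1495]);


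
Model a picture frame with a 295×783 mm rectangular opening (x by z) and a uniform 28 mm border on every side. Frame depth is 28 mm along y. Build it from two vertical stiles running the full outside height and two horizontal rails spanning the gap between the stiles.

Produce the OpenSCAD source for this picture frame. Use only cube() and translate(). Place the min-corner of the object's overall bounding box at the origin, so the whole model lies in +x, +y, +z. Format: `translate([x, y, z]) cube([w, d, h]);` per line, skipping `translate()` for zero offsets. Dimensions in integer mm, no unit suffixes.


cube([28, 28, 839]);
translate([323, 0, 0]) cube([28, 28, 839]);
translate([28, 0, 0]) cube([295, 28, 28]);
translate([28, 0, 811]) cube([295, 28, 28]);


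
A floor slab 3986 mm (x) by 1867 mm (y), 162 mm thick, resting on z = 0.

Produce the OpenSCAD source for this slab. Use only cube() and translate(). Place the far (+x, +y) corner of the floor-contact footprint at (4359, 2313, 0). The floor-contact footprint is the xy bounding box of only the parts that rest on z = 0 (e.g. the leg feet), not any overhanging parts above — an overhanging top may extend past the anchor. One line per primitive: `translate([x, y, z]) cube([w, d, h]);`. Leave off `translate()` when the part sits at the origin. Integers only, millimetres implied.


translate([373, 446, 0]) cube([3986, 1867, 162]);


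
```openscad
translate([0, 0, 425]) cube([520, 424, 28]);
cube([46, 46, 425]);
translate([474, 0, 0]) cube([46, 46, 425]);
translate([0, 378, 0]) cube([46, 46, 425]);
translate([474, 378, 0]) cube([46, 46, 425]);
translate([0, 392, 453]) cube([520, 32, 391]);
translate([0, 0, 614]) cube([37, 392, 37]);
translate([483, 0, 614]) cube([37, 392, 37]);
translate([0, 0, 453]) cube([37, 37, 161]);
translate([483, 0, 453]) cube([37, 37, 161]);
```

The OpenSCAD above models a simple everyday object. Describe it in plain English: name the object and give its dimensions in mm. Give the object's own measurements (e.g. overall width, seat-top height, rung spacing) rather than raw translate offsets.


A chair. The seat is a 520×424×28 mm slab with its top at z = 453 mm, on four 46×46 mm corner legs (flush with the seat edges, standing on z = 0). A flat backrest 32 mm thick, 391 mm tall, spans the full seat width and rises from the seat top along its +y edge, rear face flush with the rear of the seat. Two armrests of 37×37 mm section run along each side from the seat's front edge to the front of the backrest, top faces 198 mm above the seat top and outer faces flush with the seat's x-edges; a 37×37 mm post under the front of each armrest stands on the seat at the front corner.


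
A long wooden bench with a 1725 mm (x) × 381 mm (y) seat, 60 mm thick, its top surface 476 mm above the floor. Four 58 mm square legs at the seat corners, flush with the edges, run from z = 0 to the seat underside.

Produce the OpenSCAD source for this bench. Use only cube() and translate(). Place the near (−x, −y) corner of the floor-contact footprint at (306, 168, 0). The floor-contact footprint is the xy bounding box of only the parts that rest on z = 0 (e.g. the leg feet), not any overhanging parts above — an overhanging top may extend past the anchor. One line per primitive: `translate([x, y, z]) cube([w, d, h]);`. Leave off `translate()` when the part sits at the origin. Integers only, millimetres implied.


// leg_h = 476 − 60 = 416
translate([306, 168, 416]) cube([1725, 381, 60]);
translate([306, 168, 0]) cube([58, 58, 416]);
translate([306, 491, 0]) cube([58, 58, 416]);
translate([1973, 168, 0]) cube([58, 58, 416]);
translate([1973, 491, 0]) cube([58, 58, 416]);


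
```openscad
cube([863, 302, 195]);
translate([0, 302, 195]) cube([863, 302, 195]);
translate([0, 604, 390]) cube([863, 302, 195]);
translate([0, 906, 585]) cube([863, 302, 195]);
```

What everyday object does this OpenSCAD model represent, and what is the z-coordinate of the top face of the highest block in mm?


A staircase. The total rise is 780 mm.

4 identical blocks, each offset up and back from the previous — a staircase. Each step is 195 mm tall and there are 4 of them, so the total rise is 4 × 195 = 780 mm.


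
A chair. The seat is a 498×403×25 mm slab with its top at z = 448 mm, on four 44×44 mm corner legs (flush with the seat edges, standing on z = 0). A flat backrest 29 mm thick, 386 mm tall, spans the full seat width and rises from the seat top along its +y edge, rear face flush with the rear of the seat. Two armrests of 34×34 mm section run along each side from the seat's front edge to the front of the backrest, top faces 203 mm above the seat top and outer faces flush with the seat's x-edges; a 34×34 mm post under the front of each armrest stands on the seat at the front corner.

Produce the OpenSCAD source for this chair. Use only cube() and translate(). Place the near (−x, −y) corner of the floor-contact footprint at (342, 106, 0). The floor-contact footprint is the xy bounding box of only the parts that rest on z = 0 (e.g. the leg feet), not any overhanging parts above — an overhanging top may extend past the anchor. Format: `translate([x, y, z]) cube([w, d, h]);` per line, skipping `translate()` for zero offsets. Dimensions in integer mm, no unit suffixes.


// leg_h = 448 - 25 = 423
// arm post h = 203 - 34 = 169
translate([342, 106, 423]) cube([498, 403, 25]);
translate([342, 106, 0]) cube([44, 44, 423]);
translate([796, 106, 0]) cube([44, 44, 423]);
translate([342, 465, 0]) cube([44, 44, 423]);
translate([796, 465, 0]) cube([44, 44, 423]);
translate([342, 480, 448]) cube([498, 29, 386]);
translate([342, 106, 617]) cube([34, 374, 34]);
translate([806, 106, 617]) cube([34, 374, 34]);
translate([342, 106, 448]) cube([34, 34, 169]);
translate([806, 106, 448]) cube([34, 34, 169]);


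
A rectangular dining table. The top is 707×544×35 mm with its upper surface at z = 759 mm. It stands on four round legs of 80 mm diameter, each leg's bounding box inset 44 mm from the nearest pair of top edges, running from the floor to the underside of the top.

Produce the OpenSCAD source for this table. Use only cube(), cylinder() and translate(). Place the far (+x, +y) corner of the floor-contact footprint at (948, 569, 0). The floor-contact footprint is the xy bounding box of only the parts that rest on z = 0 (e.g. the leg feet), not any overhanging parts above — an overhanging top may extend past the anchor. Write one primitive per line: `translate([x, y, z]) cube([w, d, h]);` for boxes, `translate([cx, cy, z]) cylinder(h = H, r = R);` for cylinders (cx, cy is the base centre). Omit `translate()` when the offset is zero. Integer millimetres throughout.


translate([285, 69, 724]) cube([707, 544, 35]);
translate([369, 153, 0]) cylinder(h = 724, r = 40);
translate([908, 153, 0]) cylinder(h = 724, r = 40);
translate([369, 529, 0]) cylinder(h = 724, r = 40);
translate([908, 529, 0]) cylinder(h = 724, r = 40);


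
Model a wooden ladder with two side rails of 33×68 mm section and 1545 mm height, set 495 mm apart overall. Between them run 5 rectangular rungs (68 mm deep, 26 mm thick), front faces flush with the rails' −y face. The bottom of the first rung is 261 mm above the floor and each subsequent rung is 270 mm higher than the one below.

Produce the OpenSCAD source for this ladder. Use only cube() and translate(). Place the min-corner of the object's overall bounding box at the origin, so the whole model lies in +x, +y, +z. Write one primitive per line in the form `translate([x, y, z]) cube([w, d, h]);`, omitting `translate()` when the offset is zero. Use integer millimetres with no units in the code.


cube([33, 68, 1545]);
translate([462, 0, 0]) cube([33, 68, 1545]);
translate([33, 0, 261]) cube([429, 68, 26]);
translate([33, 0, 531]) cube([429, 68, 26]);
translate([33, 0, 801]) cube([429, 68, 26]);
translate([33, 0, 1071]) cube([429, 68, 26]);
translate([33, 0, 1341]) cube([429, 68, 26]);


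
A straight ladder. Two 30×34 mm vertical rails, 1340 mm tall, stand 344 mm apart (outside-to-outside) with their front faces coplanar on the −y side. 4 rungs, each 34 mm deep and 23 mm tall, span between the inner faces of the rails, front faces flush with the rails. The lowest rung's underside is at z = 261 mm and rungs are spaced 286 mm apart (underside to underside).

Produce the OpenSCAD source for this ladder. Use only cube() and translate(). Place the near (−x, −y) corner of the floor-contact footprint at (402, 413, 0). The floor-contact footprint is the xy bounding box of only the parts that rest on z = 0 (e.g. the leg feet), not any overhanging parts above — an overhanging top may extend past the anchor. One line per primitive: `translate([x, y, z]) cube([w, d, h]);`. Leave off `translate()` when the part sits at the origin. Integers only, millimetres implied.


// rung span = 344 - 2*30 = 284
// rung[k] z = 261 + k*286
translate([402, 413, 0]) cube([30, 34, 1340]);
translate([716, 413, 0]) cube([30, 34, 1340]);
translate([432, 413, 261]) cube([284, 34, 23]);
translate([432, 413, 547]) cube([284, 34, 23]);
translate([432, 413, 833]) cube([284, 34, 23]);
translate([432, 413, 1119]) cube([284, 34, 23]);


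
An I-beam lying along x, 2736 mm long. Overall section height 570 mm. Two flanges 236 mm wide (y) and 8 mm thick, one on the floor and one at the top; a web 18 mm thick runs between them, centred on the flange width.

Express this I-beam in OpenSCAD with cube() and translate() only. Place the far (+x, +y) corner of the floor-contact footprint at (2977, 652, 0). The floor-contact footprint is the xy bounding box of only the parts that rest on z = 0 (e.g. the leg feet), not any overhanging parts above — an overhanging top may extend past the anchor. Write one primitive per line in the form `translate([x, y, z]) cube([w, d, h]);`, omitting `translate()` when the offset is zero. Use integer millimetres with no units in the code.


translate([241, 416, 0]) cube([2736, 236, 8]);
translate([241, 525, 8]) cube([2736, 18, 554]);
translate([241, 416, 562]) cube([2736, 236, 8]);


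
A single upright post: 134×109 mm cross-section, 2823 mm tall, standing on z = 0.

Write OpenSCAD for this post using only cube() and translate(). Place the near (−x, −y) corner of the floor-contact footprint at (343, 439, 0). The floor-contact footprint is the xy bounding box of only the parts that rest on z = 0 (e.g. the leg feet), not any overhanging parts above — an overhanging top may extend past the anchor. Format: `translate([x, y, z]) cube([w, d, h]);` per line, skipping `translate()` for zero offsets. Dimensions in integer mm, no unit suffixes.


translate([343, 439, 0]) cube([134, 109, 2823]);


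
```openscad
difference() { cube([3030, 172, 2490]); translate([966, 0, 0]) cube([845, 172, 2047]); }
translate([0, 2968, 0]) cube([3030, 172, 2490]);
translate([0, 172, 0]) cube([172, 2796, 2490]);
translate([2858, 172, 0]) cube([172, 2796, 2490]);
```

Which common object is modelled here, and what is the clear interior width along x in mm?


A single room. The interior width is 2686 mm.

Four walls enclosing a rectangle with a door in the front wall — a room. Outside width 3030 minus two 172 mm walls gives 2686 mm.


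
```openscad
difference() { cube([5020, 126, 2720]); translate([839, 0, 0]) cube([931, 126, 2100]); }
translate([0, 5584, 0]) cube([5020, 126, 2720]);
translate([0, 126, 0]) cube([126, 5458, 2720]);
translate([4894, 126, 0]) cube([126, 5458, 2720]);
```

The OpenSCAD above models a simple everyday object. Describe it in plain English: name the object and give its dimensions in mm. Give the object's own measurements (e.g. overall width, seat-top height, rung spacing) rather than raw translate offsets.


A single room: four walls, each 2720 mm tall and 126 mm thick, enclosing an outside footprint 5020×5710 mm (x × y), no floor or roof. The front and back walls (−y and +y sides) run the full x-width; the side walls fit between their inner faces. A door opening 931 mm wide and 2100 mm tall is cut through the front wall from the floor up, its −x edge 839 mm from the wall's −x end.


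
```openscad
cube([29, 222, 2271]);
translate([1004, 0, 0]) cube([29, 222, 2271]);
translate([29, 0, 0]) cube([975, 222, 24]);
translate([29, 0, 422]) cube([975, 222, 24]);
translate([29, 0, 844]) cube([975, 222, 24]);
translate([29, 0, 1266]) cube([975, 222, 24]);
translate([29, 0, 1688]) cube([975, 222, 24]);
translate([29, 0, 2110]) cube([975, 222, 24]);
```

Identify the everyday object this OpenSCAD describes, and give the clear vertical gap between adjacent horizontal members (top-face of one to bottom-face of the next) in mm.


A bookshelf. The clear shelf gap is 398 mm.

Two tall side panels with 6 horizontal boards between them — a bookshelf. The first two shelf undersides are at z = 0 and z = 422; with shelf thickness 24, the clear gap is 422 − 0 − 24 = 398 mm.


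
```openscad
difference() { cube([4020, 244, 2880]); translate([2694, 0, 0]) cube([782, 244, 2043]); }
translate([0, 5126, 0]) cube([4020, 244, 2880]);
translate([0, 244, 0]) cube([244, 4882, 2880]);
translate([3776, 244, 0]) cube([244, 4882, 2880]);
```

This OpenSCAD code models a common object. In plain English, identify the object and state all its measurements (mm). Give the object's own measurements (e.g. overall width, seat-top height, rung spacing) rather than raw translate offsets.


A single room: four walls, each 2880 mm tall and 244 mm thick, enclosing an outside footprint 4020×5370 mm (x × y), no floor or roof. The front and back walls (−y and +y sides) run the full x-width; the side walls fit between their inner faces. A door opening 782 mm wide and 2043 mm tall is cut through the front wall from the floor up, its −x edge 2694 mm from the wall's −x end.


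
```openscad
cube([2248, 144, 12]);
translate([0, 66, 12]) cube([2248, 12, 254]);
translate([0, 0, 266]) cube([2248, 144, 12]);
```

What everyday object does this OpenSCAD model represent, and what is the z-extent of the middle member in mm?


An I-beam. The web height is 254 mm.

Two wide flanges with a thin centred web — an I-beam. Overall 278 mm minus two 12 mm flanges gives a web of 278 − 2·12 = 254 mm.


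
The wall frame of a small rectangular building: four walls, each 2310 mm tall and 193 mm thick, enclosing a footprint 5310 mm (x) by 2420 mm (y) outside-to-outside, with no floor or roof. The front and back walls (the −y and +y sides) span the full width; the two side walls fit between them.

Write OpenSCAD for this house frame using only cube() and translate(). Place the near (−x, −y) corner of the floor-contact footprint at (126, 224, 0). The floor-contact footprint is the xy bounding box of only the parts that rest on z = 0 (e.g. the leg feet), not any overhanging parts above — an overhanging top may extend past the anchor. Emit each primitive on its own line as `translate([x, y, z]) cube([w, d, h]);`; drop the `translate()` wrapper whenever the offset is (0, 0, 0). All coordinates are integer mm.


translate([126, 224, 0]) cube([5310, 193, 2310]);
translate([126, 2451, 0]) cube([5310, 193, 2310]);
translate([126, 417, 0]) cube([193, 2034, 2310]);
translate([5243, 417, 0]) cube([193, 2034, 2310]);


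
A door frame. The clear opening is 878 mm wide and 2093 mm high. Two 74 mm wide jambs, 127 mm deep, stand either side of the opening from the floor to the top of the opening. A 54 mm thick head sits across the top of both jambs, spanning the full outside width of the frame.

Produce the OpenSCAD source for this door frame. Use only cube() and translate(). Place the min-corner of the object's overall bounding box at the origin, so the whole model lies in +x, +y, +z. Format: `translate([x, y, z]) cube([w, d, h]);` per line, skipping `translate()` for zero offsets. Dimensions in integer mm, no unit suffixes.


cube([74, 127, 2093]);
translate([952, 0, 0]) cube([74, 127, 2093]);
translate([0, 0, 2093]) cube([1026, 127, 54]);


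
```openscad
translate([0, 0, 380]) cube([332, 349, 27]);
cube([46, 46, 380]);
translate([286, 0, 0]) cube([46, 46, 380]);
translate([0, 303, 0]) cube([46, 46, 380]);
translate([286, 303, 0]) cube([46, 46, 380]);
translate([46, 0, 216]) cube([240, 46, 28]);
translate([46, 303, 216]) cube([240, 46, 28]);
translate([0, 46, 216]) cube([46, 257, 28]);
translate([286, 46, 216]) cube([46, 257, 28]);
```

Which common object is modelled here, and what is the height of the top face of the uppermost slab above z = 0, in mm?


A stool. The seat height is 407 mm.

A 332×349×27 slab at z = 380 on four corner posts — a stool. The seat top is 380 + 27 = 407 mm.


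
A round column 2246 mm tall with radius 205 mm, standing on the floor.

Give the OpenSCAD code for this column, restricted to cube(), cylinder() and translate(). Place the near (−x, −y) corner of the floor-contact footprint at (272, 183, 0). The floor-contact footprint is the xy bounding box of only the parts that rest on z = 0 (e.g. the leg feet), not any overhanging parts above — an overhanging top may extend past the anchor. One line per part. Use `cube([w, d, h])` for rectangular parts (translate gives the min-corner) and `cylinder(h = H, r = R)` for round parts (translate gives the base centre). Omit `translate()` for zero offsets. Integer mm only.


translate([477, 388, 0]) cylinder(h = 2246, r = 205);


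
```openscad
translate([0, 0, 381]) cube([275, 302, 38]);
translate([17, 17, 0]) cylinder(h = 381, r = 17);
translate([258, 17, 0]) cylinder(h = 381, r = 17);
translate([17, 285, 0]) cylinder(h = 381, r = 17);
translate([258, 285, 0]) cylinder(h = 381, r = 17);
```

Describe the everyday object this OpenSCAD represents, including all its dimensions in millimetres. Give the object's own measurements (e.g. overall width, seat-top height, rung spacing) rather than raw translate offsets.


A four-legged stool. The seat is a 275×302×38 mm slab whose top surface is at z = 419 mm; four round legs, each 34 mm in diameter, run from the floor (z = 0) to the underside of the seat, each leg's axis is inset half a diameter from the nearest pair of seat edges (so the leg's bounding box is flush with the corner).


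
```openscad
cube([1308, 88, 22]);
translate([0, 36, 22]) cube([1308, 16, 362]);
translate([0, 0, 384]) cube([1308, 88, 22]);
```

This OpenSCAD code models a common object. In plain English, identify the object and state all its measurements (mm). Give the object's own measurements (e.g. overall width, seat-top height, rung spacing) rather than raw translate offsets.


An I-beam lying along x, 1308 mm long. Overall section height 406 mm. Two flanges 88 mm wide (y) and 22 mm thick, one on the floor and one at the top; a web 16 mm thick runs between them, centred on the flange width.


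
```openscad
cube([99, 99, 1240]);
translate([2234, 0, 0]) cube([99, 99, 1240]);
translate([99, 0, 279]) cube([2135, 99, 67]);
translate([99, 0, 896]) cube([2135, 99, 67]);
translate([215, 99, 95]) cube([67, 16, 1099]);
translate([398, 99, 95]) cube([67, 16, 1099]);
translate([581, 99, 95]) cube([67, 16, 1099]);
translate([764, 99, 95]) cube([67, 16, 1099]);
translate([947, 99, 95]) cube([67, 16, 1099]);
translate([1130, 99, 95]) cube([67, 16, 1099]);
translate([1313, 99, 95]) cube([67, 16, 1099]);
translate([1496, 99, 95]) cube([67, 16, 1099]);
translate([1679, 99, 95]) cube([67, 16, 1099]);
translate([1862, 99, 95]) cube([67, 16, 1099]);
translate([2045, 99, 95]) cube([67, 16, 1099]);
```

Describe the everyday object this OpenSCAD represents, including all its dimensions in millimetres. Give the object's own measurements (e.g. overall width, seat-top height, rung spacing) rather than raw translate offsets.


A fence section. Two 99×99 mm posts, 1240 mm tall, stand on the floor with a clear span of 2135 mm between their inner faces. Two horizontal rails of 99×67 mm section span the gap between the posts with their undersides at z = 279 mm and z = 896 mm, flush with the posts' −y face. 11 pickets, each 67 mm wide, 16 mm thick and 1099 mm tall, are fixed to the +y face of the rails with their bottoms at z = 95 mm, spaced across the span with a 116 mm gap after the −x post and between neighbouring pickets, with 122 mm left before the +x post.


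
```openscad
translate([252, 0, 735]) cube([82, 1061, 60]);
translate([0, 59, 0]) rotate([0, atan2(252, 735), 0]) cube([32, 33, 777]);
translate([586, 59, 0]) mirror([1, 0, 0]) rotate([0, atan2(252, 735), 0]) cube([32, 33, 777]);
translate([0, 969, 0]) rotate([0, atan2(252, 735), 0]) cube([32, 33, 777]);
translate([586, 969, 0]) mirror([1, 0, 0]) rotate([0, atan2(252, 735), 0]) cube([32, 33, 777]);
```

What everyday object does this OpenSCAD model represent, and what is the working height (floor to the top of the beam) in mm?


A sawhorse. The overall height is 795 mm.

A beam across two mirrored pairs of raked legs — a sawhorse. The beam's underside is at z = 735 (matching the legs' vertical rise in atan2(252, 735)) and the beam is 60 mm tall, so its top is at 735 + 60 = 795 mm. The raked legs top out at the beam's underside, so that is the highest point.


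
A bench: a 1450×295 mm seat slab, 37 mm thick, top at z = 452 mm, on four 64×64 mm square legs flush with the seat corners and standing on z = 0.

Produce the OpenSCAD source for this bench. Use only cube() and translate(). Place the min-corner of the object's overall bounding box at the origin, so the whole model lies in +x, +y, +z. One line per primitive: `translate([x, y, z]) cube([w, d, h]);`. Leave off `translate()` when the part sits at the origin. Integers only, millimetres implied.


translate([0, 0, 415]) cube([1450, 295, 37]);
cube([64, 64, 415]);
translate([0, 231, 0]) cube([64, 64, 415]);
translate([1386, 0, 0]) cube([64, 64, 415]);
translate([1386, 231, 0]) cube([64, 64, 415]);


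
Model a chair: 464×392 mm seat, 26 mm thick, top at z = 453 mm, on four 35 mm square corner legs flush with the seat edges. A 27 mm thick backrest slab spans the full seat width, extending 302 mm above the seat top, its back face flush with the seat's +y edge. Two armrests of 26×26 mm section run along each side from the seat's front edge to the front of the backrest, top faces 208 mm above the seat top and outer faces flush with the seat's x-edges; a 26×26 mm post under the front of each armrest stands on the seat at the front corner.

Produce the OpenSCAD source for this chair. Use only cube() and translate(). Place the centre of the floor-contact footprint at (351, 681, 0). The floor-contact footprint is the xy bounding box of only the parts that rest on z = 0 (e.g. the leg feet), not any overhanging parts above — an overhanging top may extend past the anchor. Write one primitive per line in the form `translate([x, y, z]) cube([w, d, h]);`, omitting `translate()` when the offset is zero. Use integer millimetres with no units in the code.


translate([119, 485, 427]) cube([464, 392, 26]);
translate([119, 485, 0]) cube([35, 35, 427]);
translate([548, 485, 0]) cube([35, 35, 427]);
translate([119, 842, 0]) cube([35, 35, 427]);
translate([548, 842, 0]) cube([35, 35, 427]);
translate([119, 850, 453]) cube([464, 27, 302]);
translate([119, 485, 635]) cube([26, 365, 26]);
translate([557, 485, 635]) cube([26, 365, 26]);
translate([119, 485, 453]) cube([26, 26, 182]);
translate([557, 485, 453]) cube([26, 26, 182]);


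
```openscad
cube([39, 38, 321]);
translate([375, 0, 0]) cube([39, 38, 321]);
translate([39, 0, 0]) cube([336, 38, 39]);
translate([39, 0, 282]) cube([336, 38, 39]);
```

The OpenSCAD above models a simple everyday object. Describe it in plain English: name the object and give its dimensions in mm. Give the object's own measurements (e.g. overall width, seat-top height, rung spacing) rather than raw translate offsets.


A rectangular picture frame lying in the x–z plane (depth along y). The opening is 336 mm wide (x) by 243 mm tall (z), surrounded by a border 39 mm wide on all four sides. The frame is 38 mm deep and is made of two full-height vertical stiles with two horizontal rails fitted between them.


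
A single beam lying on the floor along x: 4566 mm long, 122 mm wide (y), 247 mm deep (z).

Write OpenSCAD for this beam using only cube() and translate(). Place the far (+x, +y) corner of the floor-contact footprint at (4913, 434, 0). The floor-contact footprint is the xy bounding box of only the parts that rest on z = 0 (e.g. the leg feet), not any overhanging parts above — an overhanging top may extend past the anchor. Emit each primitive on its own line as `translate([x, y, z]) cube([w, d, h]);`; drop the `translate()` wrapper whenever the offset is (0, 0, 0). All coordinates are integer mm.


translate([347, 312, 0]) cube([4566, 122, 247]);


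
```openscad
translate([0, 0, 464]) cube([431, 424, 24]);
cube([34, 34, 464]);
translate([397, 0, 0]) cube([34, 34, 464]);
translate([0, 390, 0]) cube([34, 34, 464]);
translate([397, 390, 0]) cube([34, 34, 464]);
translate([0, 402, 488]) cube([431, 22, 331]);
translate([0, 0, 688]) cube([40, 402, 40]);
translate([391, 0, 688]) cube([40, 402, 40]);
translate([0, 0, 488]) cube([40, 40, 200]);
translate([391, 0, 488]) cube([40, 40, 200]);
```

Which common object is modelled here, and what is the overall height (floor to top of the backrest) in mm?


A chair. The overall height is 819 mm.

A slab on four corner posts with a tall panel at the back — a chair. The seat slab sits at z = 464 with thickness 24, and the 331 mm backrest starts at the seat top, so the overall height is 464 + 24 + 331 = 819 mm.


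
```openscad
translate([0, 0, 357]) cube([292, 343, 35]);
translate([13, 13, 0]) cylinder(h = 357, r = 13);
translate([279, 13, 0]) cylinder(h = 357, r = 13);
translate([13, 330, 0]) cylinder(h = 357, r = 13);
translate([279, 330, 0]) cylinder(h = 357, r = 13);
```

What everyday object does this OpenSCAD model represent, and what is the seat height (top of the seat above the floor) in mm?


A stool. The seat height is 392 mm.

A 292×343×35 slab at z = 357 on four corner cylinders — a stool. The seat top is 357 + 35 = 392 mm.


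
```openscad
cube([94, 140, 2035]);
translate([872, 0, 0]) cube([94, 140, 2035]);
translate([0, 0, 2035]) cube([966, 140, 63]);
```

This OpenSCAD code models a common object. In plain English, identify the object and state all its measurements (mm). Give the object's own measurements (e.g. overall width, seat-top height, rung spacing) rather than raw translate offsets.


A door frame. The clear opening is 778 mm wide and 2035 mm high. Two 94 mm wide jambs, 140 mm deep, stand either side of the opening from the floor to the top of the opening. A 63 mm thick head sits across the top of both jambs, spanning the full outside width of the frame.


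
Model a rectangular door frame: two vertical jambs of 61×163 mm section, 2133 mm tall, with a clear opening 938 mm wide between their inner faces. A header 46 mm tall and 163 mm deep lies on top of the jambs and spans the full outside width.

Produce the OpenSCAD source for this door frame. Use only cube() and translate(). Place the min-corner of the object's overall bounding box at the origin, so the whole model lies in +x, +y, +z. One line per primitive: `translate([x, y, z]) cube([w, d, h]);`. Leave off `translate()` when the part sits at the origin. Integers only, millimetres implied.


cube([61, 163, 2133]);
translate([999, 0, 0]) cube([61, 163, 2133]);
translate([0, 0, 2133]) cube([1060, 163, 46]);


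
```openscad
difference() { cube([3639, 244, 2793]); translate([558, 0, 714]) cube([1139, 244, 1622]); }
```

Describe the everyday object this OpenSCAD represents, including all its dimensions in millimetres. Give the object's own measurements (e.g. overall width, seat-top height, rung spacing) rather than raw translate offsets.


A wall 3639 mm long (x), 244 mm thick (y), 2793 mm tall, with a rectangular window opening cut through it. The opening is 1139 mm wide and 1622 mm tall; its sill is at z = 714 mm and its near (−x) edge is 558 mm from the wall's −x end. The opening passes through the full wall thickness.


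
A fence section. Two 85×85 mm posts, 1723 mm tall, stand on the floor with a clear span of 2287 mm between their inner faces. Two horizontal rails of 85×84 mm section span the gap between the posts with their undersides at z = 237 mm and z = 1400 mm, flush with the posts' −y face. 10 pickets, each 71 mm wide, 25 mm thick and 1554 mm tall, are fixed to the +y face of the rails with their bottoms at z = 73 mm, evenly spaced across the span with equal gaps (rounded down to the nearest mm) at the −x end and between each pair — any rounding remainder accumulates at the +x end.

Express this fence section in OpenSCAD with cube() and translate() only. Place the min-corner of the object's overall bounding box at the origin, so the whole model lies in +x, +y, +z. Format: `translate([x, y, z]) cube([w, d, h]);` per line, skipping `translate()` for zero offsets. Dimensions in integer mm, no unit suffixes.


cube([85, 85, 1723]);
translate([2372, 0, 0]) cube([85, 85, 1723]);
translate([85, 0, 237]) cube([2287, 85, 84]);
translate([85, 0, 1400]) cube([2287, 85, 84]);
translate([228, 85, 73]) cube([71, 25, 1554]);
translate([442, 85, 73]) cube([71, 25, 1554]);
translate([656, 85, 73]) cube([71, 25, 1554]);
translate([870, 85, 73]) cube([71, 25, 1554]);
translate([1084, 85, 73]) cube([71, 25, 1554]);
translate([1298, 85, 73]) cube([71, 25, 1554]);
translate([1512, 85, 73]) cube([71, 25, 1554]);
translate([1726, 85, 73]) cube([71, 25, 1554]);
translate([1940, 85, 73]) cube([71, 25, 1554]);
translate([2154, 85, 73]) cube([71, 25, 1554]);


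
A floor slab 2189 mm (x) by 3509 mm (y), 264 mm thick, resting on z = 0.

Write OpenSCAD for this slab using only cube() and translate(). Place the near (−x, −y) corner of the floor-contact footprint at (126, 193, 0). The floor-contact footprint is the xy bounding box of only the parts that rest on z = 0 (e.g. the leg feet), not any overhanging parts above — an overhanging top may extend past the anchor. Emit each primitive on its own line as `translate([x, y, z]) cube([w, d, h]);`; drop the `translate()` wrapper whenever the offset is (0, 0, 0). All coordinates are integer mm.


translate([126, 193, 0]) cube([2189, 3509, 264]);


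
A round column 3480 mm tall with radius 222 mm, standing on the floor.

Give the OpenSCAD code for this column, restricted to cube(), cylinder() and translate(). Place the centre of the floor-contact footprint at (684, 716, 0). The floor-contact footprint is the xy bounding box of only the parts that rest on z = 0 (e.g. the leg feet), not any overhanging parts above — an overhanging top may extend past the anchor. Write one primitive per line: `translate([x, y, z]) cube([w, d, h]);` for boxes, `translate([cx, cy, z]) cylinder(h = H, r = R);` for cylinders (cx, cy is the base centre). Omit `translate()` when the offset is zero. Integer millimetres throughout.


translate([684, 716, 0]) cylinder(h = 3480, r = 222);


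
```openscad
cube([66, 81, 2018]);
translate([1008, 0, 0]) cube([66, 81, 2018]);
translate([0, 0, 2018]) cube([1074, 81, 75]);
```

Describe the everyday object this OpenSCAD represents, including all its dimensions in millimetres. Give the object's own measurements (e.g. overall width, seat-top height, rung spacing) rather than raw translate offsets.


A door frame. The clear opening is 942 mm wide and 2018 mm high. Two 66 mm wide jambs, 81 mm deep, stand either side of the opening from the floor to the top of the opening. A 75 mm thick head sits across the top of both jambs, spanning the full outside width of the frame.


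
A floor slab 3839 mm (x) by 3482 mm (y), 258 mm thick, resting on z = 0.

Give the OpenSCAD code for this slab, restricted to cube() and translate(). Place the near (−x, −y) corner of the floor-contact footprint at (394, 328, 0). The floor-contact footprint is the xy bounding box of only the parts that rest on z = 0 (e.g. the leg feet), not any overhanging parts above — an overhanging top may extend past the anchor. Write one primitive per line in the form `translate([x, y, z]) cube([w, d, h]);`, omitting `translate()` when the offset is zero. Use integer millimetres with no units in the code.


translate([394, 328, 0]) cube([3839, 3482, 258]);


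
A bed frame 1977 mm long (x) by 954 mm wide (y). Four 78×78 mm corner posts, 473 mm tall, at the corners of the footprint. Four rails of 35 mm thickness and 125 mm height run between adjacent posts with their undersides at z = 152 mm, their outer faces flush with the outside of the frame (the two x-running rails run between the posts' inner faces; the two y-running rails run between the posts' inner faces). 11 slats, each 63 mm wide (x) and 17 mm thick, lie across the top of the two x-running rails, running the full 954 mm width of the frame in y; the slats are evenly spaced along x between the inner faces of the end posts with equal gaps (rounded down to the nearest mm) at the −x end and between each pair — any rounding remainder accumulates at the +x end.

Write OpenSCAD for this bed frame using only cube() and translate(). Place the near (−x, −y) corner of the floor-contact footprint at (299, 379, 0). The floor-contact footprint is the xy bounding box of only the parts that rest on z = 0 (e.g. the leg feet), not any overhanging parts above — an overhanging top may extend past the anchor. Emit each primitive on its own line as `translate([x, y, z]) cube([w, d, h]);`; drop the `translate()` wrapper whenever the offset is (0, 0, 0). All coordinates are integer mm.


translate([299, 379, 0]) cube([78, 78, 473]);
translate([299, 1255, 0]) cube([78, 78, 473]);
translate([2198, 379, 0]) cube([78, 78, 473]);
translate([2198, 1255, 0]) cube([78, 78, 473]);
translate([377, 379, 152]) cube([1821, 35, 125]);
translate([377, 1298, 152]) cube([1821, 35, 125]);
translate([299, 457, 152]) cube([35, 798, 125]);
translate([2241, 457, 152]) cube([35, 798, 125]);
translate([471, 379, 277]) cube([63, 954, 17]);
translate([628, 379, 277]) cube([63, 954, 17]);
translate([785, 379, 277]) cube([63, 954, 17]);
translate([942, 379, 277]) cube([63, 954, 17]);
translate([1099, 379, 277]) cube([63, 954, 17]);
translate([1256, 379, 277]) cube([63, 954, 17]);
translate([1413, 379, 277]) cube([63, 954, 17]);
translate([1570, 379, 277]) cube([63, 954, 17]);
translate([1727, 379, 277]) cube([63, 954, 17]);
translate([1884, 379, 277]) cube([63, 954, 17]);
translate([2041, 379, 277]) cube([63, 954, 17]);
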